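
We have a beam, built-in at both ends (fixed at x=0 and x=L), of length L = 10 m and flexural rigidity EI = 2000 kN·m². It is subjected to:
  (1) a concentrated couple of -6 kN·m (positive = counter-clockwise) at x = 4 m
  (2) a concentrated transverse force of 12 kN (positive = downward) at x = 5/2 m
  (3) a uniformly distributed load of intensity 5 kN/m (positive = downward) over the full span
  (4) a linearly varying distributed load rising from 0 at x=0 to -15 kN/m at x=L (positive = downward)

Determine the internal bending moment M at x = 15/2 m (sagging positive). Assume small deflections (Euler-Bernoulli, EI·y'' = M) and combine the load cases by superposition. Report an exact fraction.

Load 1 — applied couple M₀=-6 kN·m at a=4 m (b=L-a=6):
  M_1 = R_Ax - M_A - M₀  [x>a] with R_A=-108/125, M_A=-18/25 = (-108/125)·(15/2) - (-18/25) - (-6) = 6/25 kN·m
Load 2 — point force P=12 kN at a=5/2 m (b=L-a=15/2):
  M_2 = Pa²(a+3b)(L-x)/L³ - Pa²b/L²  [x>a] = 12·(5/2)²·((5/2)+3·(15/2))·(10-(15/2))/10³ - 12·(5/2)²·(15/2)/10² = -15/16 kN·m
Load 3 — uniform load w=5 kN/m over full span:
  M_3 = wLx/2 - wL²/12 - wx²/2 = 5·10·(15/2)/2 - 5·10²/12 - 5·(15/2)²/2 = 125/24 kN·m
Load 4 — triangular load w₀=-15 kN/m (0→w₀ over full span):
  M_4 = 3w₀Lx/20 - w₀L²/30 - w₀x³/(6L) = 3·(-15)·10·(15/2)/20 - (-15)·10²/30 - (-15)·(15/2)³/(6·10) = -425/32 kN·m
Superposition: M = Σ M_i = -21049/2400 kN·m ≈ -8.770417 kN·m

M(15/2) = -21049/2400 kN·m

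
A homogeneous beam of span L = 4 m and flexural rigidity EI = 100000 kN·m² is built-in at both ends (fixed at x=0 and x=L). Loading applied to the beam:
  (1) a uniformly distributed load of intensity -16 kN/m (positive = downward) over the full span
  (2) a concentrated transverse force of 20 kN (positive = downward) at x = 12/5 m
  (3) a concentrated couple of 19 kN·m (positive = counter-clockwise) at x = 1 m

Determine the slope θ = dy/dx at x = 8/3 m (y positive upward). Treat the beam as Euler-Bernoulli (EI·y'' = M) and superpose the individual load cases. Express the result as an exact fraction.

Load 1 — uniform load w=-16 kN/m over full span:
  θ_1 = -wx(L-x)(L-2x)/(12EI) = -(-16)·(8/3)·(4-(8/3))·(4-2·(8/3))/(12·100000) = -16/253125 rad
Load 2 — point force P=20 kN at a=12/5 m (b=L-a=8/5):
  θ_2 = Pa²(L-x)(2bL-(3b+a)(L-x))/(2L³EI)  [x>a] = 20·(12/5)²·(4-(8/3))·(2·(8/5)·4-(3·(8/5)+(12/5))·(4-(8/3)))/(2·4³·100000) = 3/78125 rad
Load 3 — applied couple M₀=19 kN·m at a=1 m (b=L-a=3):
  θ_3 = (R_Ax²/2 - M_Ax - M₀(x-a))/EI  [x>a] with R_A=171/32, M_A=-57/16 = ((171/32)·(8/3)²/2 - (-57/16)·(8/3) - 19·((8/3)-1))/100000 = -19/600000 rad
Superposition: θ = Σ θ_i = -22873/405000000 rad ≈ -0.000056 rad

θ(8/3) = -22873/405000000 rad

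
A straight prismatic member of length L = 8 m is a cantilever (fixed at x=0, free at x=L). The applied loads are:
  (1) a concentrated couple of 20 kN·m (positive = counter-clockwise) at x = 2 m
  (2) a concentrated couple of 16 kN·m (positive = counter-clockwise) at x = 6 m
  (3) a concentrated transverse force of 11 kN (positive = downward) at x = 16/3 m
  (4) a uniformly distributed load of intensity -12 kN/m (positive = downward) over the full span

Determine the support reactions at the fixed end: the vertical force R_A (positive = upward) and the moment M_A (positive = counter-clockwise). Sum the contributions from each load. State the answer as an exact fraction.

Load 1 — applied couple M₀=20 kN·m at a=2 m (b=L-a=6):
  R_A = 0 kN
  M_A = -M₀ = -20 kN·m
Load 2 — applied couple M₀=16 kN·m at a=6 m (b=L-a=2):
  R_A = 0 kN
  M_A = -M₀ = -16 kN·m
Load 3 — point force P=11 kN at a=16/3 m (b=L-a=8/3):
  R_A = P = 11 kN
  M_A = Pa = 11·(16/3) = 176/3 kN·m
Load 4 — uniform load w=-12 kN/m over full span:
  R_A = wL = (-12)·8 = -96 kN
  M_A = wL²/2 = (-12)·8²/2 = -384 kN·m
Superposition: R_A = -85 kN, M_A = -1084/3 kN·m

R_A = -85 kN, M_A = -1084/3 kN·m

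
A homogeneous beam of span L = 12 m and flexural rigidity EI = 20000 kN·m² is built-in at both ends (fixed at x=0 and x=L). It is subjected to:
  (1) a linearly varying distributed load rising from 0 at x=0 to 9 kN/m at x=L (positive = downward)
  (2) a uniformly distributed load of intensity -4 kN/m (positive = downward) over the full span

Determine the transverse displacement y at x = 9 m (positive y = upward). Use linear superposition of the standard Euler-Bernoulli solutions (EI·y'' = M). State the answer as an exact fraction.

y(9) = -4617/3200000 m

Load 1 — triangular load w₀=9 kN/m (0→w₀ over full span):
  y_1 = -w₀x²(L-x)²(x+2L)/(120LEI) = -9·9²·(12-9)²·(9+2·12)/(120·12·20000) = -24057/3200000 m
Load 2 — uniform load w=-4 kN/m over full span:
  y_2 = -wx²(L-x)²/(24EI) = -(-4)·9²·(12-9)²/(24·20000) = 243/40000 m
Superposition: y = Σ y_i = -4617/3200000 m ≈ -0.001443 m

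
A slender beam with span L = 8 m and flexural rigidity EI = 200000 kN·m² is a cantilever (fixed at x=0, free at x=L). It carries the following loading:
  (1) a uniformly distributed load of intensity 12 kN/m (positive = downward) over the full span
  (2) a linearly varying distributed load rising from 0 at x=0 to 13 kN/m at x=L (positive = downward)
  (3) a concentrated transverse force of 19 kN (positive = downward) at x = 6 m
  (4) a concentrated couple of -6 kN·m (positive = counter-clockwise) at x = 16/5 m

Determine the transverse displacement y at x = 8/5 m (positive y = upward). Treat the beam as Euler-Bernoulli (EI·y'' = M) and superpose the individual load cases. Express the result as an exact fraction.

Load 1 — uniform load w=12 kN/m over full span:
  y_1 = -wx²(x²-4Lx+6L²)/(24EI) = -12·(8/5)²·((8/5)²-4·8·(8/5)+6·8²)/(24·200000) = -4192/1953125 m
Load 2 — triangular load w₀=13 kN/m (0→w₀ over full span):
  y_2 = (w₀Lx³/12-w₀L²x²/6-w₀x⁵/(120L))/EI = (13·8·(8/5)³/12-13·8²·(8/5)²/6-13·(8/5)⁵/(120·8))/200000 = -234104/146484375 m
Load 3 — point force P=19 kN at a=6 m (b=L-a=2):
  y_3 = -Px²(3a-x)/(6EI)  [x≤a] = -19·(8/5)²·(3·6-(8/5))/(6·200000) = -779/1171875 m
Load 4 — applied couple M₀=-6 kN·m at a=16/5 m (b=L-a=24/5):
  y_4 = M₀x²/(2EI)  [x≤a] = (-6)·(8/5)²/(2·200000) = -3/78125 m
Superposition: y = Σ y_i = -217168/48828125 m ≈ -0.004448 m

y(8/5) = -217168/48828125 m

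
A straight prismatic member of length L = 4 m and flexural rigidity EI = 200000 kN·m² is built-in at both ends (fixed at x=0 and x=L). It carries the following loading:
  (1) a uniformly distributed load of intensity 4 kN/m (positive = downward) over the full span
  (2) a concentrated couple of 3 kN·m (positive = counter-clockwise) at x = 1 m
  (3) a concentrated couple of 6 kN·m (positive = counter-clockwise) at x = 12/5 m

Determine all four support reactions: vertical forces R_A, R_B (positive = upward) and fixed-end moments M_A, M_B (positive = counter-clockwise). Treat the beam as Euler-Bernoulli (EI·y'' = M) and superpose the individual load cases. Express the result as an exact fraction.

R_A = 8803/800 kN, M_A = 8029/1200 kN·m, R_B = 3997/800 kN, M_B = -4411/1200 kN·m

Load 1 — uniform load w=4 kN/m over full span:
  R_A = wL/2 = 4·4/2 = 8 kN
  M_A = wL²/12 = 4·4²/12 = 16/3 kN·m
  R_B = wL/2 = 4·4/2 = 8 kN
  M_B = -wL²/12 = -4·4²/12 = -16/3 kN·m
Load 2 — applied couple M₀=3 kN·m at a=1 m (b=L-a=3):
  R_A = 6M₀ab/L³ = 6·3·1·3/4³ = 27/32 kN
  M_A = M₀b(2a-b)/L² = 3·3·(2·1-3)/4² = -9/16 kN·m
  R_B = -6M₀ab/L³ = -6·3·1·3/4³ = -27/32 kN
  M_B = M₀a(2b-a)/L² = 3·1·(2·3-1)/4² = 15/16 kN·m
Load 3 — applied couple M₀=6 kN·m at a=12/5 m (b=L-a=8/5):
  R_A = 6M₀ab/L³ = 6·6·(12/5)·(8/5)/4³ = 54/25 kN
  M_A = M₀b(2a-b)/L² = 6·(8/5)·(2·(12/5)-(8/5))/4² = 48/25 kN·m
  R_B = -6M₀ab/L³ = -6·6·(12/5)·(8/5)/4³ = -54/25 kN
  M_B = M₀a(2b-a)/L² = 6·(12/5)·(2·(8/5)-(12/5))/4² = 18/25 kN·m
Superposition: R_A = 8803/800 kN, M_A = 8029/1200 kN·m, R_B = 3997/800 kN, M_B = -4411/1200 kN·m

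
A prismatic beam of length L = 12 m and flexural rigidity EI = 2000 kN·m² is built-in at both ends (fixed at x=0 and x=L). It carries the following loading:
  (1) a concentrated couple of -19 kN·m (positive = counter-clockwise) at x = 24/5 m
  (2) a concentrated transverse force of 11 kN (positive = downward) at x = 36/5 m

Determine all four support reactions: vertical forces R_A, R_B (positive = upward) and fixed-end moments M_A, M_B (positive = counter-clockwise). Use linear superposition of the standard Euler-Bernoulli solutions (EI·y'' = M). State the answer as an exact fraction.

Load 1 — applied couple M₀=-19 kN·m at a=24/5 m (b=L-a=36/5):
  R_A = 6M₀ab/L³ = 6·(-19)·(24/5)·(36/5)/12³ = -57/25 kN
  M_A = M₀b(2a-b)/L² = (-19)·(36/5)·(2·(24/5)-(36/5))/12² = -57/25 kN·m
  R_B = -6M₀ab/L³ = -6·(-19)·(24/5)·(36/5)/12³ = 57/25 kN
  M_B = M₀a(2b-a)/L² = (-19)·(24/5)·(2·(36/5)-(24/5))/12² = -152/25 kN·m
Load 2 — point force P=11 kN at a=36/5 m (b=L-a=24/5):
  R_A = Pb²(3a+b)/L³ = 11·(24/5)²·(3·(36/5)+(24/5))/12³ = 484/125 kN
  M_A = Pab²/L² = 11·(36/5)·(24/5)²/12² = 1584/125 kN·m
  R_B = Pa²(a+3b)/L³ = 11·(36/5)²·((36/5)+3·(24/5))/12³ = 891/125 kN
  M_B = -Pa²b/L² = -11·(36/5)²·(24/5)/12² = -2376/125 kN·m
Superposition: R_A = 199/125 kN, M_A = 1299/125 kN·m, R_B = 1176/125 kN, M_B = -3136/125 kN·m

R_A = 199/125 kN, M_A = 1299/125 kN·m, R_B = 1176/125 kN, M_B = -3136/125 kN·m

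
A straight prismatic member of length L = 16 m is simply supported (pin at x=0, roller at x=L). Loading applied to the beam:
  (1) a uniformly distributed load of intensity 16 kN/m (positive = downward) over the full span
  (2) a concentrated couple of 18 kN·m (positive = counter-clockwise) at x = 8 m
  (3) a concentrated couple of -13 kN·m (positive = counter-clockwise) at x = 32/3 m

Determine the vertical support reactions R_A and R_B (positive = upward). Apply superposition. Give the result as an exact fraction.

R_A = 2053/16 kN, R_B = 2043/16 kN

Load 1 — uniform load w=16 kN/m over full span:
  R_A = wL/2 = 16·16/2 = 128 kN
  R_B = wL/2 = 16·16/2 = 128 kN
Load 2 — applied couple M₀=18 kN·m at a=8 m (b=L-a=8):
  R_A = M₀/L = 18/16 = 9/8 kN
  R_B = -M₀/L = -18/16 = -9/8 kN
Load 3 — applied couple M₀=-13 kN·m at a=32/3 m (b=L-a=16/3):
  R_A = M₀/L = (-13)/16 = -13/16 kN
  R_B = -M₀/L = -(-13)/16 = 13/16 kN
Superposition: R_A = 2053/16 kN, R_B = 2043/16 kN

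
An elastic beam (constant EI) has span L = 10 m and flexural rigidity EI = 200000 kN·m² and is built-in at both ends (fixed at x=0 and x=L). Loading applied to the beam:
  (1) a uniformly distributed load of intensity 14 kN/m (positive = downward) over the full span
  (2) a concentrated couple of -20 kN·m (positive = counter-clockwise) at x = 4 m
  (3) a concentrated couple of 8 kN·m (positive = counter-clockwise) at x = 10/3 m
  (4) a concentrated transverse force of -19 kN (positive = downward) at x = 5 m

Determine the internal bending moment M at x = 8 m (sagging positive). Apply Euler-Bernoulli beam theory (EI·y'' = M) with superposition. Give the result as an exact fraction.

Load 1 — uniform load w=14 kN/m over full span:
  M_1 = wLx/2 - wL²/12 - wx²/2 = 14·10·8/2 - 14·10²/12 - 14·8²/2 = -14/3 kN·m
Load 2 — applied couple M₀=-20 kN·m at a=4 m (b=L-a=6):
  M_2 = R_Ax - M_A - M₀  [x>a] with R_A=-72/25, M_A=-12/5 = (-72/25)·8 - (-12/5) - (-20) = -16/25 kN·m
Load 3 — applied couple M₀=8 kN·m at a=10/3 m (b=L-a=20/3):
  M_3 = R_Ax - M_A - M₀  [x>a] with R_A=16/15, M_A=0 = (16/15)·8 - 0 - 8 = 8/15 kN·m
Load 4 — point force P=-19 kN at a=5 m (b=L-a=5):
  M_4 = Pa²(a+3b)(L-x)/L³ - Pa²b/L²  [x>a] = (-19)·5²·(5+3·5)·(10-8)/10³ - (-19)·5²·5/10² = 19/4 kN·m
Superposition: M = Σ M_i = -7/300 kN·m ≈ -0.023333 kN·m

M(8) = -7/300 kN·m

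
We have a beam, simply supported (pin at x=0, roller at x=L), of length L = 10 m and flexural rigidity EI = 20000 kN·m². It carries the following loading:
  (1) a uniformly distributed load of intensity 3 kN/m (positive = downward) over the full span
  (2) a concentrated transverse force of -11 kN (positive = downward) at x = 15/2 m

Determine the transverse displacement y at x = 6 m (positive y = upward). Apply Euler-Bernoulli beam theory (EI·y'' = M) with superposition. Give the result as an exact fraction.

Load 1 — uniform load w=3 kN/m over full span:
  y_1 = -wx(L³-2Lx²+x³)/(24EI) = -3·6·(10³-2·10·6²+6³)/(24·20000) = -93/5000 m
Load 2 — point force P=-11 kN at a=15/2 m (b=L-a=5/2):
  y_2 = -Pbx(L²-b²-x²)/(6LEI)  [x≤a] = -(-11)·(5/2)·6·(10²-(5/2)²-6²)/(6·10·20000) = 2541/320000 m
Superposition: y = Σ y_i = -3411/320000 m ≈ -0.010659 m

y(6) = -3411/320000 m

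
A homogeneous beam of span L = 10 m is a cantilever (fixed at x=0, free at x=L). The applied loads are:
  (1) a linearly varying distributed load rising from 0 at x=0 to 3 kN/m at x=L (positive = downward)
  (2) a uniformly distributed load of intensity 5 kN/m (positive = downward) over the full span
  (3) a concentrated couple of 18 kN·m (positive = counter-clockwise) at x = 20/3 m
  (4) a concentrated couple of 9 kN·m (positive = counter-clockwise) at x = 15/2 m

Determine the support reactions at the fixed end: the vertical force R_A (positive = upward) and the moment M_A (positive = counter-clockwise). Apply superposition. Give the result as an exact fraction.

Load 1 — triangular load w₀=3 kN/m (0→w₀ over full span):
  R_A = w₀L/2 = 3·10/2 = 15 kN
  M_A = w₀L²/3 = 3·10²/3 = 100 kN·m
Load 2 — uniform load w=5 kN/m over full span:
  R_A = wL = 5·10 = 50 kN
  M_A = wL²/2 = 5·10²/2 = 250 kN·m
Load 3 — applied couple M₀=18 kN·m at a=20/3 m (b=L-a=10/3):
  R_A = 0 kN
  M_A = -M₀ = -18 kN·m
Load 4 — applied couple M₀=9 kN·m at a=15/2 m (b=L-a=5/2):
  R_A = 0 kN
  M_A = -M₀ = -9 kN·m
Superposition: R_A = 65 kN, M_A = 323 kN·m

R_A = 65 kN, M_A = 323 kN·m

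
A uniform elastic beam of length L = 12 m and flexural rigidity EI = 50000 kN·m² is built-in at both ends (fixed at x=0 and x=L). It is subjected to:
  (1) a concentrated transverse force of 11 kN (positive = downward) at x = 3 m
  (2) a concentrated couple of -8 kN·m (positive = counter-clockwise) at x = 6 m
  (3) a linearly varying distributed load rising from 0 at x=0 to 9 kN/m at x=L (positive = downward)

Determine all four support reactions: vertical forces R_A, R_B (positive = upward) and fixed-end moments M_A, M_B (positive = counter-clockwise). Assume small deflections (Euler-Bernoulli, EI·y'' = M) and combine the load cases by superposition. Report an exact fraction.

Load 1 — point force P=11 kN at a=3 m (b=L-a=9):
  R_A = Pb²(3a+b)/L³ = 11·9²·(3·3+9)/12³ = 297/32 kN
  M_A = Pab²/L² = 11·3·9²/12² = 297/16 kN·m
  R_B = Pa²(a+3b)/L³ = 11·3²·(3+3·9)/12³ = 55/32 kN
  M_B = -Pa²b/L² = -11·3²·9/12² = -99/16 kN·m
Load 2 — applied couple M₀=-8 kN·m at a=6 m (b=L-a=6):
  R_A = 6M₀ab/L³ = 6·(-8)·6·6/12³ = -1 kN
  M_A = M₀b(2a-b)/L² = (-8)·6·(2·6-6)/12² = -2 kN·m
  R_B = -6M₀ab/L³ = -6·(-8)·6·6/12³ = 1 kN
  M_B = M₀a(2b-a)/L² = (-8)·6·(2·6-6)/12² = -2 kN·m
Load 3 — triangular load w₀=9 kN/m (0→w₀ over full span):
  R_A = 3w₀L/20 = 3·9·12/20 = 81/5 kN
  M_A = w₀L²/30 = 9·12²/30 = 216/5 kN·m
  R_B = 7w₀L/20 = 7·9·12/20 = 189/5 kN
  M_B = -w₀L²/20 = -9·12²/20 = -324/5 kN·m
Superposition: R_A = 3917/160 kN, M_A = 4781/80 kN·m, R_B = 6483/160 kN, M_B = -5839/80 kN·m

R_A = 3917/160 kN, M_A = 4781/80 kN·m, R_B = 6483/160 kN, M_B = -5839/80 kN·m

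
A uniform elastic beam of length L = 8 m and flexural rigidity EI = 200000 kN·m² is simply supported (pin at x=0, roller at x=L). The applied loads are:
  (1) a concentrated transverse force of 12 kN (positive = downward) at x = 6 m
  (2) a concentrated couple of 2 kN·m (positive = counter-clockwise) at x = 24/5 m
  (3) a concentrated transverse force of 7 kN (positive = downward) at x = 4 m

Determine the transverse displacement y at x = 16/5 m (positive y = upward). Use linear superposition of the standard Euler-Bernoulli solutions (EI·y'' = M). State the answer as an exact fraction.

y(16/5) = -359/468750 m

Load 1 — point force P=12 kN at a=6 m (b=L-a=2):
  y_1 = -Pbx(L²-b²-x²)/(6LEI)  [x≤a] = -12·2·(16/5)·(8²-2²-(16/5)²)/(6·8·200000) = -311/781250 m
Load 2 — applied couple M₀=2 kN·m at a=24/5 m (b=L-a=16/5):
  y_2 = (M₀x³/(6L)+C₁x)/EI  [x≤a] with C₁=M₀(3b²-L²)/(6L)=-104/75 = (2·(16/5)³/(6·8)+(-104/75)·(16/5))/200000 = -6/390625 m
Load 3 — point force P=7 kN at a=4 m (b=L-a=4):
  y_3 = -Pbx(L²-b²-x²)/(6LEI)  [x≤a] = -7·4·(16/5)·(8²-4²-(16/5)²)/(6·8·200000) = -413/1171875 m
Superposition: y = Σ y_i = -359/468750 m ≈ -0.000766 m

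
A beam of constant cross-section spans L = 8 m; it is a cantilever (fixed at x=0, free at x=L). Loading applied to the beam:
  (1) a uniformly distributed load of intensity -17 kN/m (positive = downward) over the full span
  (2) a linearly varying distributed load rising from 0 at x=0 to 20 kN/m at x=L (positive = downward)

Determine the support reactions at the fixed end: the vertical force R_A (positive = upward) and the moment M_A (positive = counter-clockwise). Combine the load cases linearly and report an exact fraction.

R_A = -56 kN, M_A = -352/3 kN·m

Load 1 — uniform load w=-17 kN/m over full span:
  R_A = wL = (-17)·8 = -136 kN
  M_A = wL²/2 = (-17)·8²/2 = -544 kN·m
Load 2 — triangular load w₀=20 kN/m (0→w₀ over full span):
  R_A = w₀L/2 = 20·8/2 = 80 kN
  M_A = w₀L²/3 = 20·8²/3 = 1280/3 kN·m
Superposition: R_A = -56 kN, M_A = -352/3 kN·m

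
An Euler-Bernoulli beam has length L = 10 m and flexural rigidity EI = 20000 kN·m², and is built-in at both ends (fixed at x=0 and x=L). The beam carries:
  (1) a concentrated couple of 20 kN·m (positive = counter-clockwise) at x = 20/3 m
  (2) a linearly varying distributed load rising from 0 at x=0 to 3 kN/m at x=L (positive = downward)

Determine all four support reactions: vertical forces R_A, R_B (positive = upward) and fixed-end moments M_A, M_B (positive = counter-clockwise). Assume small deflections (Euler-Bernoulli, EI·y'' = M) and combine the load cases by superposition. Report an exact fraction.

R_A = 43/6 kN, M_A = 50/3 kN·m, R_B = 47/6 kN, M_B = -15 kN·m

Load 1 — applied couple M₀=20 kN·m at a=20/3 m (b=L-a=10/3):
  R_A = 6M₀ab/L³ = 6·20·(20/3)·(10/3)/10³ = 8/3 kN
  M_A = M₀b(2a-b)/L² = 20·(10/3)·(2·(20/3)-(10/3))/10² = 20/3 kN·m
  R_B = -6M₀ab/L³ = -6·20·(20/3)·(10/3)/10³ = -8/3 kN
  M_B = M₀a(2b-a)/L² = 20·(20/3)·(2·(10/3)-(20/3))/10² = 0 kN·m
Load 2 — triangular load w₀=3 kN/m (0→w₀ over full span):
  R_A = 3w₀L/20 = 3·3·10/20 = 9/2 kN
  M_A = w₀L²/30 = 3·10²/30 = 10 kN·m
  R_B = 7w₀L/20 = 7·3·10/20 = 21/2 kN
  M_B = -w₀L²/20 = -3·10²/20 = -15 kN·m
Superposition: R_A = 43/6 kN, M_A = 50/3 kN·m, R_B = 47/6 kN, M_B = -15 kN·m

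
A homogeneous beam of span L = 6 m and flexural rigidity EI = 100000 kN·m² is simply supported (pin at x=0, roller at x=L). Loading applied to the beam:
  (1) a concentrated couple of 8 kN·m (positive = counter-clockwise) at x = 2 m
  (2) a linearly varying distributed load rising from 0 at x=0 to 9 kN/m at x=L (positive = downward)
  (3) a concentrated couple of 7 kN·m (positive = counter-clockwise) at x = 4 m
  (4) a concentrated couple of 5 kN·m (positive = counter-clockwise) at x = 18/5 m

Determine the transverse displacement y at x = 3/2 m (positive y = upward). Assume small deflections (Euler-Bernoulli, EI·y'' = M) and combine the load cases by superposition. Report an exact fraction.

y(3/2) = -145299/256000000 m

Load 1 — applied couple M₀=8 kN·m at a=2 m (b=L-a=4):
  y_1 = (M₀x³/(6L)+C₁x)/EI  [x≤a] with C₁=M₀(3b²-L²)/(6L)=8/3 = (8·(3/2)³/(6·6)+(8/3)·(3/2))/100000 = 19/400000 m
Load 2 — triangular load w₀=9 kN/m (0→w₀ over full span):
  y_2 = -w₀x(7L⁴-10L²x²+3x⁴)/(360LEI) = -9·(3/2)·(7·6⁴-10·6²·(3/2)²+3·(3/2)⁴)/(360·6·100000) = -26487/51200000 m
Load 3 — applied couple M₀=7 kN·m at a=4 m (b=L-a=2):
  y_3 = (M₀x³/(6L)+C₁x)/EI  [x≤a] with C₁=M₀(3b²-L²)/(6L)=-14/3 = (7·(3/2)³/(6·6)+(-14/3)·(3/2))/100000 = -203/3200000 m
Load 4 — applied couple M₀=5 kN·m at a=18/5 m (b=L-a=12/5):
  y_4 = (M₀x³/(6L)+C₁x)/EI  [x≤a] with C₁=M₀(3b²-L²)/(6L)=-13/5 = (5·(3/2)³/(6·6)+(-13/5)·(3/2))/100000 = -549/16000000 m
Superposition: y = Σ y_i = -145299/256000000 m ≈ -0.000568 m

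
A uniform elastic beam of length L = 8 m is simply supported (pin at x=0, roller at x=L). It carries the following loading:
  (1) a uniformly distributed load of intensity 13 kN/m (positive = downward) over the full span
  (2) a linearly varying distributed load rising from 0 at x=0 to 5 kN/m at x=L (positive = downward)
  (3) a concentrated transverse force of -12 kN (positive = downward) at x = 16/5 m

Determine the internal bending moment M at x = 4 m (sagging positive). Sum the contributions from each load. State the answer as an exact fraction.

Load 1 — uniform load w=13 kN/m over full span:
  M_1 = wx(L-x)/2 = 13·4·(8-4)/2 = 104 kN·m
Load 2 — triangular load w₀=5 kN/m (0→w₀ over full span):
  M_2 = w₀Lx/6 - w₀x³/(6L) = 5·8·4/6 - 5·4³/(6·8) = 20 kN·m
Load 3 — point force P=-12 kN at a=16/5 m (b=L-a=24/5):
  M_3 = Pa(L-x)/L  [x>a] = (-12)·(16/5)·(8-4)/8 = -96/5 kN·m
Superposition: M = Σ M_i = 524/5 kN·m ≈ 104.800000 kN·m

M(4) = 524/5 kN·m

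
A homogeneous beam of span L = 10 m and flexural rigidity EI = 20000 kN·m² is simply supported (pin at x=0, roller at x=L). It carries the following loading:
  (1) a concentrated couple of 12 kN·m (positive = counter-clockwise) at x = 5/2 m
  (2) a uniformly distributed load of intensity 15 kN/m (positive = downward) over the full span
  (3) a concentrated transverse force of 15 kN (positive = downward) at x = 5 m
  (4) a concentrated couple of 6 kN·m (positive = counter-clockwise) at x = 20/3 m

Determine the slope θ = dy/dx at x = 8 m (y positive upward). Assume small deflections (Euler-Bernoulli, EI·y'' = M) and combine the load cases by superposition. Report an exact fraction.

Load 1 — applied couple M₀=12 kN·m at a=5/2 m (b=L-a=15/2):
  θ_1 = (M₀x²/(2L)-M₀(x-a)+C₁)/EI  [x>a] with C₁=M₀(3b²-L²)/(6L)=55/4 = (12·8²/(2·10)-12·(8-(5/2))+(55/4))/20000 = -277/400000 rad
Load 2 — uniform load w=15 kN/m over full span:
  θ_2 = -w(L³-6Lx²+4x³)/(24EI) = -15·(10³-6·10·8²+4·8³)/(24·20000) = 99/4000 rad
Load 3 — point force P=15 kN at a=5 m (b=L-a=5):
  θ_3 = -Pa(2L²-6Lx+3x²+a²)/(6LEI)  [x>a] = -15·5·(2·10²-6·10·8+3·8²+5²)/(6·10·20000) = 63/16000 rad
Load 4 — applied couple M₀=6 kN·m at a=20/3 m (b=L-a=10/3):
  θ_4 = (M₀x²/(2L)-M₀(x-a)+C₁)/EI  [x>a] with C₁=M₀(3b²-L²)/(6L)=-20/3 = (6·8²/(2·10)-6·(8-(20/3))+(-20/3))/20000 = 17/75000 rad
Superposition: θ = Σ θ_i = 16933/600000 rad ≈ 0.028222 rad

θ(8) = 16933/600000 rad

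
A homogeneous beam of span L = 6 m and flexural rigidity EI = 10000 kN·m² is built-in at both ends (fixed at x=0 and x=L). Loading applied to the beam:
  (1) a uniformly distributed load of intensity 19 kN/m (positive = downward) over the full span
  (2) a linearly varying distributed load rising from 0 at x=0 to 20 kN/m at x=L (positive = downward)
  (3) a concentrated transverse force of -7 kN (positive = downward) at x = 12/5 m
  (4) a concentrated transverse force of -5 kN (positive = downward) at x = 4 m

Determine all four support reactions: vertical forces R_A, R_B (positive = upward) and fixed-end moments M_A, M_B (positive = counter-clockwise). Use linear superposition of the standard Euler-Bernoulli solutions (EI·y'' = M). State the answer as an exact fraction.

R_A = 233441/3375 kN, M_A = 81821/1125 kN·m, R_B = 313309/3375 kN, M_B = -95089/1125 kN·m

Load 1 — uniform load w=19 kN/m over full span:
  R_A = wL/2 = 19·6/2 = 57 kN
  M_A = wL²/12 = 19·6²/12 = 57 kN·m
  R_B = wL/2 = 19·6/2 = 57 kN
  M_B = -wL²/12 = -19·6²/12 = -57 kN·m
Load 2 — triangular load w₀=20 kN/m (0→w₀ over full span):
  R_A = 3w₀L/20 = 3·20·6/20 = 18 kN
  M_A = w₀L²/30 = 20·6²/30 = 24 kN·m
  R_B = 7w₀L/20 = 7·20·6/20 = 42 kN
  M_B = -w₀L²/20 = -20·6²/20 = -36 kN·m
Load 3 — point force P=-7 kN at a=12/5 m (b=L-a=18/5):
  R_A = Pb²(3a+b)/L³ = (-7)·(18/5)²·(3·(12/5)+(18/5))/6³ = -567/125 kN
  M_A = Pab²/L² = (-7)·(12/5)·(18/5)²/6² = -756/125 kN·m
  R_B = Pa²(a+3b)/L³ = (-7)·(12/5)²·((12/5)+3·(18/5))/6³ = -308/125 kN
  M_B = -Pa²b/L² = -(-7)·(12/5)²·(18/5)/6² = 504/125 kN·m
Load 4 — point force P=-5 kN at a=4 m (b=L-a=2):
  R_A = Pb²(3a+b)/L³ = (-5)·2²·(3·4+2)/6³ = -35/27 kN
  M_A = Pab²/L² = (-5)·4·2²/6² = -20/9 kN·m
  R_B = Pa²(a+3b)/L³ = (-5)·4²·(4+3·2)/6³ = -100/27 kN
  M_B = -Pa²b/L² = -(-5)·4²·2/6² = 40/9 kN·m
Superposition: R_A = 233441/3375 kN, M_A = 81821/1125 kN·m, R_B = 313309/3375 kN, M_B = -95089/1125 kN·m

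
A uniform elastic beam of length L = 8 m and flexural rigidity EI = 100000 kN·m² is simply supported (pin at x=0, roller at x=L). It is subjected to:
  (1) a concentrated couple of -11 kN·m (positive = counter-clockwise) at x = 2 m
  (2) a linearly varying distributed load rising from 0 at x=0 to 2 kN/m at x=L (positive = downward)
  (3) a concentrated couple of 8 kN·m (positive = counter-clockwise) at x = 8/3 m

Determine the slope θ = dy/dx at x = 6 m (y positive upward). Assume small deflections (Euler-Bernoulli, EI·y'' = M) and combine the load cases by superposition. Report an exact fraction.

θ(6) = 839/4500000 rad

Load 1 — applied couple M₀=-11 kN·m at a=2 m (b=L-a=6):
  θ_1 = (M₀x²/(2L)-M₀(x-a)+C₁)/EI  [x>a] with C₁=M₀(3b²-L²)/(6L)=-121/12 = ((-11)·6²/(2·8)-(-11)·(6-2)+(-121/12))/100000 = 11/120000 rad
Load 2 — triangular load w₀=2 kN/m (0→w₀ over full span):
  θ_2 = -w₀(7L⁴-30L²x²+15x⁴)/(360LEI) = -2·(7·8⁴-30·8²·6²+15·6⁴)/(360·8·100000) = 1313/9000000 rad
Load 3 — applied couple M₀=8 kN·m at a=8/3 m (b=L-a=16/3):
  θ_3 = (M₀x²/(2L)-M₀(x-a)+C₁)/EI  [x>a] with C₁=M₀(3b²-L²)/(6L)=32/9 = (8·6²/(2·8)-8·(6-(8/3))+(32/9))/100000 = -23/450000 rad
Superposition: θ = Σ θ_i = 839/4500000 rad ≈ 0.000186 rad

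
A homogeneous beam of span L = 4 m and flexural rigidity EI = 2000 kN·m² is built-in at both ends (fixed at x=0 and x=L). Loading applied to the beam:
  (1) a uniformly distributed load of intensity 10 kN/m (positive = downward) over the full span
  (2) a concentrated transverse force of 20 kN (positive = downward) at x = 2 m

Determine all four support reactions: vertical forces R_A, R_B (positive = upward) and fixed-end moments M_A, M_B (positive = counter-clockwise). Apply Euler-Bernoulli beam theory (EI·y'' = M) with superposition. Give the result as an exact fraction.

R_A = 30 kN, M_A = 70/3 kN·m, R_B = 30 kN, M_B = -70/3 kN·m

Load 1 — uniform load w=10 kN/m over full span:
  R_A = wL/2 = 10·4/2 = 20 kN
  M_A = wL²/12 = 10·4²/12 = 40/3 kN·m
  R_B = wL/2 = 10·4/2 = 20 kN
  M_B = -wL²/12 = -10·4²/12 = -40/3 kN·m
Load 2 — point force P=20 kN at a=2 m (b=L-a=2):
  R_A = Pb²(3a+b)/L³ = 20·2²·(3·2+2)/4³ = 10 kN
  M_A = Pab²/L² = 20·2·2²/4² = 10 kN·m
  R_B = Pa²(a+3b)/L³ = 20·2²·(2+3·2)/4³ = 10 kN
  M_B = -Pa²b/L² = -20·2²·2/4² = -10 kN·m
Superposition: R_A = 30 kN, M_A = 70/3 kN·m, R_B = 30 kN, M_B = -70/3 kN·m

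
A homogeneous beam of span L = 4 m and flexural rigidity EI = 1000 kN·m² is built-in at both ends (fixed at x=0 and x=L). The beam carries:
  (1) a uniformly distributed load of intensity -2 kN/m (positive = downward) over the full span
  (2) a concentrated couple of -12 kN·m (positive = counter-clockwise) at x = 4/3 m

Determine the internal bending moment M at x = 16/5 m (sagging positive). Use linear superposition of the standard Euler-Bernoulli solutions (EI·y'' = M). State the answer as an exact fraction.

M(16/5) = -52/75 kN·m

Load 1 — uniform load w=-2 kN/m over full span:
  M_1 = wLx/2 - wL²/12 - wx²/2 = (-2)·4·(16/5)/2 - (-2)·4²/12 - (-2)·(16/5)²/2 = 8/75 kN·m
Load 2 — applied couple M₀=-12 kN·m at a=4/3 m (b=L-a=8/3):
  M_2 = R_Ax - M_A - M₀  [x>a] with R_A=-4, M_A=0 = (-4)·(16/5) - 0 - (-12) = -4/5 kN·m
Superposition: M = Σ M_i = -52/75 kN·m ≈ -0.693333 kN·m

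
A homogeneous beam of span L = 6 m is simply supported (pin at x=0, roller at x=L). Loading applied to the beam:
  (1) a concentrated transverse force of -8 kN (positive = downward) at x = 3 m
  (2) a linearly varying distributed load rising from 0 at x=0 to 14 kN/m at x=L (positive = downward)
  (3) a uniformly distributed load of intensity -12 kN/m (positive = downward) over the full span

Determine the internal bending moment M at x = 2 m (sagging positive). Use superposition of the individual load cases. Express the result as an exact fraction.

Load 1 — point force P=-8 kN at a=3 m (b=L-a=3):
  M_1 = Pbx/L  [x≤a] = (-8)·3·2/6 = -8 kN·m
Load 2 — triangular load w₀=14 kN/m (0→w₀ over full span):
  M_2 = w₀Lx/6 - w₀x³/(6L) = 14·6·2/6 - 14·2³/(6·6) = 224/9 kN·m
Load 3 — uniform load w=-12 kN/m over full span:
  M_3 = wx(L-x)/2 = (-12)·2·(6-2)/2 = -48 kN·m
Superposition: M = Σ M_i = -280/9 kN·m ≈ -31.111111 kN·m

M(2) = -280/9 kN·m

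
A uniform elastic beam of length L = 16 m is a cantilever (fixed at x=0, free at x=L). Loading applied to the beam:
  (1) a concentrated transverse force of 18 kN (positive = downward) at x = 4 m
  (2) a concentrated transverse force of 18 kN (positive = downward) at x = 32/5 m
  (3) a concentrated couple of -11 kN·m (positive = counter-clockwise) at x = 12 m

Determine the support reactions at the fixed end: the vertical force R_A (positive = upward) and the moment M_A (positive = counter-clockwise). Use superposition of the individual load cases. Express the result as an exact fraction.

Load 1 — point force P=18 kN at a=4 m (b=L-a=12):
  R_A = P = 18 kN
  M_A = Pa = 18·4 = 72 kN·m
Load 2 — point force P=18 kN at a=32/5 m (b=L-a=48/5):
  R_A = P = 18 kN
  M_A = Pa = 18·(32/5) = 576/5 kN·m
Load 3 — applied couple M₀=-11 kN·m at a=12 m (b=L-a=4):
  R_A = 0 kN
  M_A = -M₀ = -(-11) = 11 kN·m
Superposition: R_A = 36 kN, M_A = 991/5 kN·m

R_A = 36 kN, M_A = 991/5 kN·m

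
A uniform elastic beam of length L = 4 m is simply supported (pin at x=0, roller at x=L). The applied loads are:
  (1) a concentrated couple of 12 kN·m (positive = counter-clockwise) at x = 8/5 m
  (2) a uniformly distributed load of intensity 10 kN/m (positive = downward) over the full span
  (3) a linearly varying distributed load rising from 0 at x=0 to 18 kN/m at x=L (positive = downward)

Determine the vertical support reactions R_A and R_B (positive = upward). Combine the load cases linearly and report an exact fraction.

Load 1 — applied couple M₀=12 kN·m at a=8/5 m (b=L-a=12/5):
  R_A = M₀/L = 12/4 = 3 kN
  R_B = -M₀/L = -12/4 = -3 kN
Load 2 — uniform load w=10 kN/m over full span:
  R_A = wL/2 = 10·4/2 = 20 kN
  R_B = wL/2 = 10·4/2 = 20 kN
Load 3 — triangular load w₀=18 kN/m (0→w₀ over full span):
  R_A = w₀L/6 = 18·4/6 = 12 kN
  R_B = w₀L/3 = 18·4/3 = 24 kN
Superposition: R_A = 35 kN, R_B = 41 kN

R_A = 35 kN, R_B = 41 kN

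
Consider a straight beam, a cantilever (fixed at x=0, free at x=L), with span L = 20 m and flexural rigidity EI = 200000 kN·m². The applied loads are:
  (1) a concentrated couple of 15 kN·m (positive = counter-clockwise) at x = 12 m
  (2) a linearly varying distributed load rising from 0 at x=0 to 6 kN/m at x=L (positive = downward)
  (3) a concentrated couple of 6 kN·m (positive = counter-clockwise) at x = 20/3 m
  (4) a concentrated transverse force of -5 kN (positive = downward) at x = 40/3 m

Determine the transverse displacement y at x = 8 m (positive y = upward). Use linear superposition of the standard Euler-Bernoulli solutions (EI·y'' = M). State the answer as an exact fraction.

y(8) = -85259/937500 m

Load 1 — applied couple M₀=15 kN·m at a=12 m (b=L-a=8):
  y_1 = M₀x²/(2EI)  [x≤a] = 15·8²/(2·200000) = 3/1250 m
Load 2 — triangular load w₀=6 kN/m (0→w₀ over full span):
  y_2 = (w₀Lx³/12-w₀L²x²/6-w₀x⁵/(120L))/EI = (6·20·8³/12-6·20²·8²/6-6·8⁵/(120·20))/200000 = -8032/78125 m
Load 3 — applied couple M₀=6 kN·m at a=20/3 m (b=L-a=40/3):
  y_3 = M₀a(2x-a)/(2EI)  [x>a] = 6·(20/3)·(2·8-(20/3))/(2·200000) = 7/7500 m
Load 4 — point force P=-5 kN at a=40/3 m (b=L-a=20/3):
  y_4 = -Px²(3a-x)/(6EI)  [x≤a] = -(-5)·8²·(3·(40/3)-8)/(6·200000) = 16/1875 m
Superposition: y = Σ y_i = -85259/937500 m ≈ -0.090943 m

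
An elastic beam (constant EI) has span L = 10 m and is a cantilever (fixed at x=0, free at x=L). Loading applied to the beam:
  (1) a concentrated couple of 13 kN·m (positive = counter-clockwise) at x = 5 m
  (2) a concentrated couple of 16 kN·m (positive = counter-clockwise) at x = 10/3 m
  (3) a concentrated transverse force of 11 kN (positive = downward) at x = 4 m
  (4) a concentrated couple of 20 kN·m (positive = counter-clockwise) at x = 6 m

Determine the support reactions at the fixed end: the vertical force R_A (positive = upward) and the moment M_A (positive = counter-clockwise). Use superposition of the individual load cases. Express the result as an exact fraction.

Load 1 — applied couple M₀=13 kN·m at a=5 m (b=L-a=5):
  R_A = 0 kN
  M_A = -M₀ = -13 kN·m
Load 2 — applied couple M₀=16 kN·m at a=10/3 m (b=L-a=20/3):
  R_A = 0 kN
  M_A = -M₀ = -16 kN·m
Load 3 — point force P=11 kN at a=4 m (b=L-a=6):
  R_A = P = 11 kN
  M_A = Pa = 11·4 = 44 kN·m
Load 4 — applied couple M₀=20 kN·m at a=6 m (b=L-a=4):
  R_A = 0 kN
  M_A = -M₀ = -20 kN·m
Superposition: R_A = 11 kN, M_A = -5 kN·m

R_A = 11 kN, M_A = -5 kN·m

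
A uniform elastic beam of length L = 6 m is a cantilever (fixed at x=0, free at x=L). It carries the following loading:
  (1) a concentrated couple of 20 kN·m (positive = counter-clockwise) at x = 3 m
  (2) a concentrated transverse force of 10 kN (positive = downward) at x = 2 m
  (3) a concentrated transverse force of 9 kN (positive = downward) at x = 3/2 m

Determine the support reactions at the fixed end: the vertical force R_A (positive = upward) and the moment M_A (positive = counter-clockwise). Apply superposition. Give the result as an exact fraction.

R_A = 19 kN, M_A = 27/2 kN·m

Load 1 — applied couple M₀=20 kN·m at a=3 m (b=L-a=3):
  R_A = 0 kN
  M_A = -M₀ = -20 kN·m
Load 2 — point force P=10 kN at a=2 m (b=L-a=4):
  R_A = P = 10 kN
  M_A = Pa = 10·2 = 20 kN·m
Load 3 — point force P=9 kN at a=3/2 m (b=L-a=9/2):
  R_A = P = 9 kN
  M_A = Pa = 9·(3/2) = 27/2 kN·m
Superposition: R_A = 19 kN, M_A = 27/2 kN·m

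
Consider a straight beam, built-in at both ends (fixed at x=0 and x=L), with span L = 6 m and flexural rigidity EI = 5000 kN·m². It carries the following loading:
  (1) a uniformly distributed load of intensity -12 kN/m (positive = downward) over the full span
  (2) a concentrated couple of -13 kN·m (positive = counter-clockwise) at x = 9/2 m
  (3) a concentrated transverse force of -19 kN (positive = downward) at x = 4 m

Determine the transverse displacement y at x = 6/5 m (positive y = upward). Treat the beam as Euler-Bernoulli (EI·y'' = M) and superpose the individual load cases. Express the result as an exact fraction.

y(6/5) = 352097/75000000 m

Load 1 — uniform load w=-12 kN/m over full span:
  y_1 = -wx²(L-x)²/(24EI) = -(-12)·(6/5)²·(6-(6/5))²/(24·5000) = 1296/390625 m
Load 2 — applied couple M₀=-13 kN·m at a=9/2 m (b=L-a=3/2):
  y_2 = (R_Ax³/6 - M_Ax²/2)/EI  [x≤a] with R_A=-39/16, M_A=-65/16 = ((-39/16)·(6/5)³/6 - (-65/16)·(6/5)²/2)/5000 = 2223/5000000 m
Load 3 — point force P=-19 kN at a=4 m (b=L-a=2):
  y_3 = -Pb²x²(3aL-(3a+b)x)/(6L³EI)  [x≤a] = -(-19)·2²·(6/5)²·(3·4·6-(3·4+2)·(6/5))/(6·6³·5000) = 437/468750 m
Superposition: y = Σ y_i = 352097/75000000 m ≈ 0.004695 m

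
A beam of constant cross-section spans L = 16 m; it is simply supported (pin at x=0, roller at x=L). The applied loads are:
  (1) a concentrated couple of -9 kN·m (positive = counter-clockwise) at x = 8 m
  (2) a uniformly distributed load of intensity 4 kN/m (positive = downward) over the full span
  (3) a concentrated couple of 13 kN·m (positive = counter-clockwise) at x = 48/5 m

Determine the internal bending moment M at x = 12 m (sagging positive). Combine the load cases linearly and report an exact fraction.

M(12) = 95 kN·m

Load 1 — applied couple M₀=-9 kN·m at a=8 m (b=L-a=8):
  M_1 = M₀x/L - M₀  [x>a] = (-9)·12/16 - (-9) = 9/4 kN·m
Load 2 — uniform load w=4 kN/m over full span:
  M_2 = wx(L-x)/2 = 4·12·(16-12)/2 = 96 kN·m
Load 3 — applied couple M₀=13 kN·m at a=48/5 m (b=L-a=32/5):
  M_3 = M₀x/L - M₀  [x>a] = 13·12/16 - 13 = -13/4 kN·m
Superposition: M = Σ M_i = 95 kN·m ≈ 95.000000 kN·m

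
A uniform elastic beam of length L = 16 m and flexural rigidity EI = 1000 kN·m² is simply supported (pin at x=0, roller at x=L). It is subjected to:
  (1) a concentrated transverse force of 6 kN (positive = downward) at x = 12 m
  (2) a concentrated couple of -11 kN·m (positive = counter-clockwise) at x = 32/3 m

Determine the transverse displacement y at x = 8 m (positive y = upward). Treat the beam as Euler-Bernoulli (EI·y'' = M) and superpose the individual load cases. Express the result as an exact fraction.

Load 1 — point force P=6 kN at a=12 m (b=L-a=4):
  y_1 = -Pbx(L²-b²-x²)/(6LEI)  [x≤a] = -6·4·8·(16²-4²-8²)/(6·16·1000) = -44/125 m
Load 2 — applied couple M₀=-11 kN·m at a=32/3 m (b=L-a=16/3):
  y_2 = (M₀x³/(6L)+C₁x)/EI  [x≤a] with C₁=M₀(3b²-L²)/(6L)=176/9 = ((-11)·8³/(6·16)+(176/9)·8)/1000 = 22/225 m
Superposition: y = Σ y_i = -286/1125 m ≈ -0.254222 m

y(8) = -286/1125 m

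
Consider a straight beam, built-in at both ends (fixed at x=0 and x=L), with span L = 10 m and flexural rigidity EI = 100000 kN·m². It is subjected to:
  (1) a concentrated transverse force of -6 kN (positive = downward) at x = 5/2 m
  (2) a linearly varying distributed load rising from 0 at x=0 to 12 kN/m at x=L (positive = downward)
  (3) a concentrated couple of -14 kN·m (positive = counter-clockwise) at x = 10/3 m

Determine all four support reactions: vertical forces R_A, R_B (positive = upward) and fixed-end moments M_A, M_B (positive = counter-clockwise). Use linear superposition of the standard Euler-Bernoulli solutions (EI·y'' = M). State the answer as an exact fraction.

R_A = 2657/240 kN, M_A = 505/16 kN·m, R_B = 10303/240 kN, M_B = -2969/48 kN·m

Load 1 — point force P=-6 kN at a=5/2 m (b=L-a=15/2):
  R_A = Pb²(3a+b)/L³ = (-6)·(15/2)²·(3·(5/2)+(15/2))/10³ = -81/16 kN
  M_A = Pab²/L² = (-6)·(5/2)·(15/2)²/10² = -135/16 kN·m
  R_B = Pa²(a+3b)/L³ = (-6)·(5/2)²·((5/2)+3·(15/2))/10³ = -15/16 kN
  M_B = -Pa²b/L² = -(-6)·(5/2)²·(15/2)/10² = 45/16 kN·m
Load 2 — triangular load w₀=12 kN/m (0→w₀ over full span):
  R_A = 3w₀L/20 = 3·12·10/20 = 18 kN
  M_A = w₀L²/30 = 12·10²/30 = 40 kN·m
  R_B = 7w₀L/20 = 7·12·10/20 = 42 kN
  M_B = -w₀L²/20 = -12·10²/20 = -60 kN·m
Load 3 — applied couple M₀=-14 kN·m at a=10/3 m (b=L-a=20/3):
  R_A = 6M₀ab/L³ = 6·(-14)·(10/3)·(20/3)/10³ = -28/15 kN
  M_A = M₀b(2a-b)/L² = (-14)·(20/3)·(2·(10/3)-(20/3))/10² = 0 kN·m
  R_B = -6M₀ab/L³ = -6·(-14)·(10/3)·(20/3)/10³ = 28/15 kN
  M_B = M₀a(2b-a)/L² = (-14)·(10/3)·(2·(20/3)-(10/3))/10² = -14/3 kN·m
Superposition: R_A = 2657/240 kN, M_A = 505/16 kN·m, R_B = 10303/240 kN, M_B = -2969/48 kN·m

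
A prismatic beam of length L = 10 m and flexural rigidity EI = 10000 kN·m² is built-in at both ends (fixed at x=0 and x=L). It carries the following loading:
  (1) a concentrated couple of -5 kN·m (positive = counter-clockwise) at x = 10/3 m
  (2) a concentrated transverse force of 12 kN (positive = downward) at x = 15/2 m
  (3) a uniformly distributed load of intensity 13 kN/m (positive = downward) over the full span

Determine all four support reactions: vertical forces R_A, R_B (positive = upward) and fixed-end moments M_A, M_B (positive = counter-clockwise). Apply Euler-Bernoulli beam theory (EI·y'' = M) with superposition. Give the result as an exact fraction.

Load 1 — applied couple M₀=-5 kN·m at a=10/3 m (b=L-a=20/3):
  R_A = 6M₀ab/L³ = 6·(-5)·(10/3)·(20/3)/10³ = -2/3 kN
  M_A = M₀b(2a-b)/L² = (-5)·(20/3)·(2·(10/3)-(20/3))/10² = 0 kN·m
  R_B = -6M₀ab/L³ = -6·(-5)·(10/3)·(20/3)/10³ = 2/3 kN
  M_B = M₀a(2b-a)/L² = (-5)·(10/3)·(2·(20/3)-(10/3))/10² = -5/3 kN·m
Load 2 — point force P=12 kN at a=15/2 m (b=L-a=5/2):
  R_A = Pb²(3a+b)/L³ = 12·(5/2)²·(3·(15/2)+(5/2))/10³ = 15/8 kN
  M_A = Pab²/L² = 12·(15/2)·(5/2)²/10² = 45/8 kN·m
  R_B = Pa²(a+3b)/L³ = 12·(15/2)²·((15/2)+3·(5/2))/10³ = 81/8 kN
  M_B = -Pa²b/L² = -12·(15/2)²·(5/2)/10² = -135/8 kN·m
Load 3 — uniform load w=13 kN/m over full span:
  R_A = wL/2 = 13·10/2 = 65 kN
  M_A = wL²/12 = 13·10²/12 = 325/3 kN·m
  R_B = wL/2 = 13·10/2 = 65 kN
  M_B = -wL²/12 = -13·10²/12 = -325/3 kN·m
Superposition: R_A = 1589/24 kN, M_A = 2735/24 kN·m, R_B = 1819/24 kN, M_B = -1015/8 kN·m

R_A = 1589/24 kN, M_A = 2735/24 kN·m, R_B = 1819/24 kN, M_B = -1015/8 kN·m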